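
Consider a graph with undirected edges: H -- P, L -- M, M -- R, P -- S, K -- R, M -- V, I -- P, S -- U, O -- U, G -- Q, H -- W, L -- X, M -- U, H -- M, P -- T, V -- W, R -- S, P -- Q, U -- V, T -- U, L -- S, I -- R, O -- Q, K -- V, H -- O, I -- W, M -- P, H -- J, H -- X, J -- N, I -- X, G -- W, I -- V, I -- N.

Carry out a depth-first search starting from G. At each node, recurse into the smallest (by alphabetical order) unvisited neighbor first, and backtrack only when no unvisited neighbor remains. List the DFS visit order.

G → Q → O → H → J → N → I → P → M → L → S → R → K → V → U → T → W → X

Visit G
G → Q
Q → O
O → H
H → J
J → N
N → I
I → P
P → M
M → L
L → S
S → R
R → K
K → V
V → U
U → T
V → W
L → X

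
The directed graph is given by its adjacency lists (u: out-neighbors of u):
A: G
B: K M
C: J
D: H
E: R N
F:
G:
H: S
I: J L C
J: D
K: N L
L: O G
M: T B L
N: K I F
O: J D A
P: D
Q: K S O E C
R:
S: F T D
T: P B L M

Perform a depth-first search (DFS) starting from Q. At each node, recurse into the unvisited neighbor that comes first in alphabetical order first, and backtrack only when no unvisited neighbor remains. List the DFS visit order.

Q, C, J, D, H, S, F, T, B, K, L, G, O, A, N, I, M, P, E, R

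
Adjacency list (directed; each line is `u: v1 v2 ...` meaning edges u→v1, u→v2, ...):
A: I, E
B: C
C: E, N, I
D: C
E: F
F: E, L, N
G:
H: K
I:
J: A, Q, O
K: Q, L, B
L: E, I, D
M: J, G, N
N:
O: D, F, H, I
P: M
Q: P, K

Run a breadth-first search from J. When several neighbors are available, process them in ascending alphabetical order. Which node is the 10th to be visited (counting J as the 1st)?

K

Visit J; enqueue A, O, Q → queue [A, O, Q]
Visit A; enqueue E, I → queue [O, Q, E, I]
Visit O; enqueue D, F, H → queue [Q, E, I, D, F, H]
Visit Q; enqueue K, P → queue [E, I, D, F, H, K, P]
Visit E → queue [I, D, F, H, K, P]
Visit I → queue [D, F, H, K, P]
Visit D; enqueue C → queue [F, H, K, P, C]
Visit F; enqueue L, N → queue [H, K, P, C, L, N]
Visit H → queue [K, P, C, L, N]
Visit K; enqueue B → queue [P, C, L, N, B]
Visit P; enqueue M → queue [C, L, N, B, M]
Visit C → queue [L, N, B, M]
Visit L → queue [N, B, M]
Visit N → queue [B, M]
Visit B → queue [M]
Visit M; enqueue G → queue [G]
Visit G → queue []

Visit order: J, A, O, Q, E, I, D, F, H, K, P, C, L, N, B, M, G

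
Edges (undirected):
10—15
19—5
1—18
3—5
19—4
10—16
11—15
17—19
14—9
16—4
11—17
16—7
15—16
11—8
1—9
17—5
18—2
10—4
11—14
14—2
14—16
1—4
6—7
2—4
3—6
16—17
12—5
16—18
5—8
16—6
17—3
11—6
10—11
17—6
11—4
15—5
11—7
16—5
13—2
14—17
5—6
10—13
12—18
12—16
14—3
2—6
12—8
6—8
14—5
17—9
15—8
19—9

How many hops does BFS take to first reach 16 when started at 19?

Level 0: 19
Level 1: 4, 5, 9, 17
Level 2: 1, 2, 3, 6, 8, 10, 11, 12, 14, 15, 16
Level 3: 7, 13, 18
16 first appears at level 2.

2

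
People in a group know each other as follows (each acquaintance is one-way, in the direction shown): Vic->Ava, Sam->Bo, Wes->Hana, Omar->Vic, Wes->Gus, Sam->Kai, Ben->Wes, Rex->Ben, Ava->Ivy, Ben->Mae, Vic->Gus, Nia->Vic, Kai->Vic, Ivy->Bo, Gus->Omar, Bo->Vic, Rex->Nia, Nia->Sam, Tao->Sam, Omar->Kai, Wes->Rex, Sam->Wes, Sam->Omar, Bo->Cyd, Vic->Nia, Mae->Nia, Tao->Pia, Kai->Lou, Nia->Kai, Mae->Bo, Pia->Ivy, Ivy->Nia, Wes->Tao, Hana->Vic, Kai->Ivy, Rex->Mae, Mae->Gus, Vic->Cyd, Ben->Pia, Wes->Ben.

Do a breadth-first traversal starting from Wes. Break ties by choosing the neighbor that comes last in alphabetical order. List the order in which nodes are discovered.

Wes Tao Rex Hana Gus Ben Sam Pia Nia Mae Vic Omar Kai Bo Ivy Cyd Ava Lou

Visit Wes; enqueue Tao, Rex, Hana, Gus, Ben → queue [Tao, Rex, Hana, Gus, Ben]
Visit Tao; enqueue Sam, Pia → queue [Rex, Hana, Gus, Ben, Sam, Pia]
Visit Rex; enqueue Nia, Mae → queue [Hana, Gus, Ben, Sam, Pia, Nia, Mae]
Visit Hana; enqueue Vic → queue [Gus, Ben, Sam, Pia, Nia, Mae, Vic]
Visit Gus; enqueue Omar → queue [Ben, Sam, Pia, Nia, Mae, Vic, Omar]
Visit Ben → queue [Sam, Pia, Nia, Mae, Vic, Omar]
Visit Sam; enqueue Kai, Bo → queue [Pia, Nia, Mae, Vic, Omar, Kai, Bo]
Visit Pia; enqueue Ivy → queue [Nia, Mae, Vic, Omar, Kai, Bo, Ivy]
Visit Nia → queue [Mae, Vic, Omar, Kai, Bo, Ivy]
Visit Mae → queue [Vic, Omar, Kai, Bo, Ivy]
Visit Vic; enqueue Cyd, Ava → queue [Omar, Kai, Bo, Ivy, Cyd, Ava]
Visit Omar → queue [Kai, Bo, Ivy, Cyd, Ava]
Visit Kai; enqueue Lou → queue [Bo, Ivy, Cyd, Ava, Lou]
Visit Bo → queue [Ivy, Cyd, Ava, Lou]
Visit Ivy → queue [Cyd, Ava, Lou]
Visit Cyd → queue [Ava, Lou]
Visit Ava → queue [Lou]
Visit Lou → queue []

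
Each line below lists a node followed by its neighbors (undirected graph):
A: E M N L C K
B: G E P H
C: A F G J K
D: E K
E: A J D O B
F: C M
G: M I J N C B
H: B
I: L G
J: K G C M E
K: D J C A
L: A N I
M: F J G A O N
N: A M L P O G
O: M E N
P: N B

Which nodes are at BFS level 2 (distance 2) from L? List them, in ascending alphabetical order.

Level 0: L
Level 1: A, I, N
Level 2: C, E, G, K, M, O, P
Level 3: B, D, F, J
Level 4: H

C, E, G, K, M, O, P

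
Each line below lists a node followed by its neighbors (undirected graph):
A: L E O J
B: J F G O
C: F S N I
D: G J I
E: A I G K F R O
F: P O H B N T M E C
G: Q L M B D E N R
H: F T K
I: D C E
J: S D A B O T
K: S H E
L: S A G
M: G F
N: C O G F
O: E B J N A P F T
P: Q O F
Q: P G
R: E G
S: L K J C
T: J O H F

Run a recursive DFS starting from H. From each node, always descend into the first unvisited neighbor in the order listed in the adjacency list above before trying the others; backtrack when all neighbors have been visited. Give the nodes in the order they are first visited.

H F P Q G L S K E A O B J D I C N T R M

Visit H
H → F
F → P
P → Q
Q → G
G → L
L → S
S → K
K → E
E → A
A → O
O → B
B → J
J → D
D → I
I → C
C → N
J → T
E → R
G → M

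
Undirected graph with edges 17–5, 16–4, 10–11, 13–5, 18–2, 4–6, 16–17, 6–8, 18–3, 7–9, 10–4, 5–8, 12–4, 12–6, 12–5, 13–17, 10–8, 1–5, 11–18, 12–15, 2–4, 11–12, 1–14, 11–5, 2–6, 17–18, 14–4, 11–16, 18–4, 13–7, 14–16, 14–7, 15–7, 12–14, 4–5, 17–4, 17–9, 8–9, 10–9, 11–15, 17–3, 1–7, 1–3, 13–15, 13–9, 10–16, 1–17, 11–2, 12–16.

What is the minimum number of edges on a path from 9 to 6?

Level 0: 9
Level 1: 7, 8, 10, 13, 17
Level 2: 1, 3, 4, 5, 6, 11, 14, 15, 16, 18
Level 3: 2, 12
6 first appears at level 2.

2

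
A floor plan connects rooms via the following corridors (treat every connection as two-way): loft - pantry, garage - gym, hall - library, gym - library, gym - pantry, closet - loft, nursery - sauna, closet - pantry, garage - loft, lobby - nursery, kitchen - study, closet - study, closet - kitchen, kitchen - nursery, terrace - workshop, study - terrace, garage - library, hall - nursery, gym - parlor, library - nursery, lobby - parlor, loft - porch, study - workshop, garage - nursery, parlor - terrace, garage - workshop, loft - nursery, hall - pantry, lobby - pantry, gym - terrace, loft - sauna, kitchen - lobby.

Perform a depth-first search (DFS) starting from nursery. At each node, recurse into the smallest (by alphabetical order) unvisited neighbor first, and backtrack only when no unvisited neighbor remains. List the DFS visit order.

Visit nursery
nursery → garage
garage → gym
gym → library
library → hall
hall → pantry
pantry → closet
closet → kitchen
kitchen → lobby
lobby → parlor
parlor → terrace
terrace → study
study → workshop
closet → loft
loft → porch
loft → sauna

nursery garage gym library hall pantry closet kitchen lobby parlor terrace study workshop loft porch sauna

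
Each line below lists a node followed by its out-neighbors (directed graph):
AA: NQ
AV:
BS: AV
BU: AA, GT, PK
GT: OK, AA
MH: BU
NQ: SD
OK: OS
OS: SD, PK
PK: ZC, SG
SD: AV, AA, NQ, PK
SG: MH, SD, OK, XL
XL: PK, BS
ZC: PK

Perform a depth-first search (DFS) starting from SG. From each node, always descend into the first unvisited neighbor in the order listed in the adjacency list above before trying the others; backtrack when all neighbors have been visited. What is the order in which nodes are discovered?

SG MH BU AA NQ SD AV PK ZC GT OK OS XL BS

Visit SG
SG → MH
MH → BU
BU → AA
AA → NQ
NQ → SD
SD → AV
SD → PK
PK → ZC
BU → GT
GT → OK
OK → OS
SG → XL
XL → BS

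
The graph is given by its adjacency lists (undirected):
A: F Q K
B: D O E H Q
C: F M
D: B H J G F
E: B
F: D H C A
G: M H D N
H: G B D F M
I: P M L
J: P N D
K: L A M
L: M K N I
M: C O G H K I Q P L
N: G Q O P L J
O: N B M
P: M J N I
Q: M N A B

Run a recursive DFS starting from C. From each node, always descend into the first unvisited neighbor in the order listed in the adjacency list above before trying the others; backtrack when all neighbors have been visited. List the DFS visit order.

Visit C
C → F
F → D
D → B
B → O
O → N
N → G
G → M
M → H
M → K
K → L
L → I
I → P
P → J
K → A
A → Q
B → E

C, F, D, B, O, N, G, M, H, K, L, I, P, J, A, Q, E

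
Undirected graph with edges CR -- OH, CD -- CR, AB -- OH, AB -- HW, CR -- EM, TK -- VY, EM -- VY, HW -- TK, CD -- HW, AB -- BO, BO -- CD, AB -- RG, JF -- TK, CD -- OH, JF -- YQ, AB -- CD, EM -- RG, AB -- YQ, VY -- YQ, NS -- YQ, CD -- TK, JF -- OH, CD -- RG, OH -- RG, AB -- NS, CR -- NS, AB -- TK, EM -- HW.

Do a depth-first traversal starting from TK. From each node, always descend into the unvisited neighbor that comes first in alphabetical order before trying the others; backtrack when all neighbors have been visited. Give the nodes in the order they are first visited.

TK -> AB -> BO -> CD -> CR -> EM -> HW -> RG -> OH -> JF -> YQ -> NS -> VY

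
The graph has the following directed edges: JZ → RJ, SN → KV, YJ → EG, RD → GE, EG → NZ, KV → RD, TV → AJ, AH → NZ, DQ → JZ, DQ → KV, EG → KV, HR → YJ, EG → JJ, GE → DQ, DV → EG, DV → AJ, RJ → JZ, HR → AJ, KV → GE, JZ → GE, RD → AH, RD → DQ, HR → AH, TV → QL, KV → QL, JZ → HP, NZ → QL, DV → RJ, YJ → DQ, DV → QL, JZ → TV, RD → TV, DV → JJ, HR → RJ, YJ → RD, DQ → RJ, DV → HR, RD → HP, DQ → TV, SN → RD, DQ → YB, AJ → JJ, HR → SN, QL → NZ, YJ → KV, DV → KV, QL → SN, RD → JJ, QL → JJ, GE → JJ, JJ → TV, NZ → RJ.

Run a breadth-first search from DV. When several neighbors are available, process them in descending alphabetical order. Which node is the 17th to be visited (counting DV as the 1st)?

Visit DV; enqueue RJ, QL, KV, JJ, HR, EG, AJ → queue [RJ, QL, KV, JJ, HR, EG, AJ]
Visit RJ; enqueue JZ → queue [QL, KV, JJ, HR, EG, AJ, JZ]
Visit QL; enqueue SN, NZ → queue [KV, JJ, HR, EG, AJ, JZ, SN, NZ]
Visit KV; enqueue RD, GE → queue [JJ, HR, EG, AJ, JZ, SN, NZ, RD, GE]
Visit JJ; enqueue TV → queue [HR, EG, AJ, JZ, SN, NZ, RD, GE, TV]
Visit HR; enqueue YJ, AH → queue [EG, AJ, JZ, SN, NZ, RD, GE, TV, YJ, AH]
Visit EG → queue [AJ, JZ, SN, NZ, RD, GE, TV, YJ, AH]
Visit AJ → queue [JZ, SN, NZ, RD, GE, TV, YJ, AH]
Visit JZ; enqueue HP → queue [SN, NZ, RD, GE, TV, YJ, AH, HP]
Visit SN → queue [NZ, RD, GE, TV, YJ, AH, HP]
Visit NZ → queue [RD, GE, TV, YJ, AH, HP]
Visit RD; enqueue DQ → queue [GE, TV, YJ, AH, HP, DQ]
Visit GE → queue [TV, YJ, AH, HP, DQ]
Visit TV → queue [YJ, AH, HP, DQ]
Visit YJ → queue [AH, HP, DQ]
Visit AH → queue [HP, DQ]
Visit HP → queue [DQ]
Visit DQ; enqueue YB → queue [YB]
Visit YB → queue []

Visit order: DV, RJ, QL, KV, JJ, HR, EG, AJ, JZ, SN, NZ, RD, GE, TV, YJ, AH, HP, DQ, YB

HP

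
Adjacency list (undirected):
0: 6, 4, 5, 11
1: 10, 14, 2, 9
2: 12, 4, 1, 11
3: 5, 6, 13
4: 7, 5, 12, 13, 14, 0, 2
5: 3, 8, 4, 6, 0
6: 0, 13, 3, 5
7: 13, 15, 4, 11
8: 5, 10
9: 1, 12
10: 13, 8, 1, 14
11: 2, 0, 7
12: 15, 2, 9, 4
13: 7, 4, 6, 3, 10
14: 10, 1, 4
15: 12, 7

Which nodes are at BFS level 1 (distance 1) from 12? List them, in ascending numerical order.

Level 0: 12
Level 1: 2, 4, 9, 15
Level 2: 0, 1, 5, 7, 11, 13, 14
Level 3: 3, 6, 8, 10

2, 4, 9, 15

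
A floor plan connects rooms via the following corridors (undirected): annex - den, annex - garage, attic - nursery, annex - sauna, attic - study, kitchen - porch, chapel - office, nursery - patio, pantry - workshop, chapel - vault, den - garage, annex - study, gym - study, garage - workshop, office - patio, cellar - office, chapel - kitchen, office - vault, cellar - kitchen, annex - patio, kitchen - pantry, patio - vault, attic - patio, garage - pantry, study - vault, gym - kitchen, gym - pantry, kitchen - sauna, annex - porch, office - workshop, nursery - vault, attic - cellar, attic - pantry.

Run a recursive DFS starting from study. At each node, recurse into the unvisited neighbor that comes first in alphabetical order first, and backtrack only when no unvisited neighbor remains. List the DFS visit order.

study, annex, den, garage, pantry, attic, cellar, kitchen, chapel, office, patio, nursery, vault, workshop, gym, porch, sauna

Visit study
study → annex
annex → den
den → garage
garage → pantry
pantry → attic
attic → cellar
cellar → kitchen
kitchen → chapel
chapel → office
office → patio
patio → nursery
nursery → vault
office → workshop
kitchen → gym
kitchen → porch
kitchen → sauna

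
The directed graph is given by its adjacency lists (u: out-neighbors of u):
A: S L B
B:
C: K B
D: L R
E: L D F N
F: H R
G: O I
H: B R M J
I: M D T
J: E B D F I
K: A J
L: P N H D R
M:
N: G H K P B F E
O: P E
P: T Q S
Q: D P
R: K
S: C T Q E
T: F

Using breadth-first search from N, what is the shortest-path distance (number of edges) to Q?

Level 0: N
Level 1: B, E, F, G, H, K, P
Level 2: A, D, I, J, L, M, O, Q, R, S, T
Level 3: C
Q first appears at level 2.

2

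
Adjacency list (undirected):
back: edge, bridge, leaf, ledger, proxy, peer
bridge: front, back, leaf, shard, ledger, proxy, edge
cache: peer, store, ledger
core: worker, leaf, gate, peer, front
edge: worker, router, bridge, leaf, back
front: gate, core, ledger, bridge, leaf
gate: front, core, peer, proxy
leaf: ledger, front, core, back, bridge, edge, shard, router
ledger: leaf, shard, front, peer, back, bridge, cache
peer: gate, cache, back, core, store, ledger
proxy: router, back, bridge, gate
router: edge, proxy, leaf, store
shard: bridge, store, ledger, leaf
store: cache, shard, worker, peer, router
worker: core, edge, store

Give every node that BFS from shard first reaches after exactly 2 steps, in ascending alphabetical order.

back, cache, core, edge, front, peer, proxy, router, worker

Level 0: shard
Level 1: bridge, leaf, ledger, store
Level 2: back, cache, core, edge, front, peer, proxy, router, worker
Level 3: gate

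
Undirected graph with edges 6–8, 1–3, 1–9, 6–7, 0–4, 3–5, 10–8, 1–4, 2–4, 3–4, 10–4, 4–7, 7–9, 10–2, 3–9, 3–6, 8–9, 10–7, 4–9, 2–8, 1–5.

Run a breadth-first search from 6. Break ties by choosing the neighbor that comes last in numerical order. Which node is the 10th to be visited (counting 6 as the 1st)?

Visit 6; enqueue 8, 7, 3 → queue [8, 7, 3]
Visit 8; enqueue 10, 9, 2 → queue [7, 3, 10, 9, 2]
Visit 7; enqueue 4 → queue [3, 10, 9, 2, 4]
Visit 3; enqueue 5, 1 → queue [10, 9, 2, 4, 5, 1]
Visit 10 → queue [9, 2, 4, 5, 1]
Visit 9 → queue [2, 4, 5, 1]
Visit 2 → queue [4, 5, 1]
Visit 4; enqueue 0 → queue [5, 1, 0]
Visit 5 → queue [1, 0]
Visit 1 → queue [0]
Visit 0 → queue []

Visit order: 6, 8, 7, 3, 10, 9, 2, 4, 5, 1, 0

1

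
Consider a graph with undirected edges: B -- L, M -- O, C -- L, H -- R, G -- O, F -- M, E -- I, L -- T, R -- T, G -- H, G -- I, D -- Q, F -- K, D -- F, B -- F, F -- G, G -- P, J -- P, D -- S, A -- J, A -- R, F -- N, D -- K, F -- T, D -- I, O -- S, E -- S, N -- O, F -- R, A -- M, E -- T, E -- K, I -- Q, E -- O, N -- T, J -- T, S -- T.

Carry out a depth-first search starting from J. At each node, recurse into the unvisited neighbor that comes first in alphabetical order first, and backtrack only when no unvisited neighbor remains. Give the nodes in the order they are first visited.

J, A, M, F, B, L, C, T, E, I, D, K, Q, S, O, G, H, R, P, N

Visit J
J → A
A → M
M → F
F → B
B → L
L → C
L → T
T → E
E → I
I → D
D → K
D → Q
D → S
S → O
O → G
G → H
H → R
G → P
O → N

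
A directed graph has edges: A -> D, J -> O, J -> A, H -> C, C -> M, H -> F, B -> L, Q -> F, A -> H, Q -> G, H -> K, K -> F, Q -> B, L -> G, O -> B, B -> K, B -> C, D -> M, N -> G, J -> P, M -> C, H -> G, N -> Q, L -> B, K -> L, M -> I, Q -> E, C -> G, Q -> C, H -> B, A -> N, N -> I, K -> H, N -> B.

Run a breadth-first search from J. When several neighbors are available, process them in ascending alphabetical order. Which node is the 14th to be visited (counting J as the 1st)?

I

Visit J; enqueue A, O, P → queue [A, O, P]
Visit A; enqueue D, H, N → queue [O, P, D, H, N]
Visit O; enqueue B → queue [P, D, H, N, B]
Visit P → queue [D, H, N, B]
Visit D; enqueue M → queue [H, N, B, M]
Visit H; enqueue C, F, G, K → queue [N, B, M, C, F, G, K]
Visit N; enqueue I, Q → queue [B, M, C, F, G, K, I, Q]
Visit B; enqueue L → queue [M, C, F, G, K, I, Q, L]
Visit M → queue [C, F, G, K, I, Q, L]
Visit C → queue [F, G, K, I, Q, L]
Visit F → queue [G, K, I, Q, L]
Visit G → queue [K, I, Q, L]
Visit K → queue [I, Q, L]
Visit I → queue [Q, L]
Visit Q; enqueue E → queue [L, E]
Visit L → queue [E]
Visit E → queue []

Visit order: J, A, O, P, D, H, N, B, M, C, F, G, K, I, Q, L, E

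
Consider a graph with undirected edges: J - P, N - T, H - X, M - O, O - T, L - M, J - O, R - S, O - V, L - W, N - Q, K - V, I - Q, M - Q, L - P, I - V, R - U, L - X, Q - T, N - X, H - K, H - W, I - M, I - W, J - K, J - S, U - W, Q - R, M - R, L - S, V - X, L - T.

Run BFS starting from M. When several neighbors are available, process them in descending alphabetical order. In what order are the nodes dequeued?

M, R, Q, O, L, I, U, S, T, N, V, J, X, W, P, K, H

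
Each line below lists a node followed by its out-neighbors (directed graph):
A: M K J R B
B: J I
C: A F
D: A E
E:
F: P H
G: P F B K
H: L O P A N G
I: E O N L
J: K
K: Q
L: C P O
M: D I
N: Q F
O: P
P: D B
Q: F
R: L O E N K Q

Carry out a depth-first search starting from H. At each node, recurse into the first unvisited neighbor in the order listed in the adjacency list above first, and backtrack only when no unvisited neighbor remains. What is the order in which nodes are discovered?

Visit H
H → L
L → C
C → A
A → M
M → D
D → E
M → I
I → O
O → P
P → B
B → J
J → K
K → Q
Q → F
I → N
A → R
H → G

H -> L -> C -> A -> M -> D -> E -> I -> O -> P -> B -> J -> K -> Q -> F -> N -> R -> G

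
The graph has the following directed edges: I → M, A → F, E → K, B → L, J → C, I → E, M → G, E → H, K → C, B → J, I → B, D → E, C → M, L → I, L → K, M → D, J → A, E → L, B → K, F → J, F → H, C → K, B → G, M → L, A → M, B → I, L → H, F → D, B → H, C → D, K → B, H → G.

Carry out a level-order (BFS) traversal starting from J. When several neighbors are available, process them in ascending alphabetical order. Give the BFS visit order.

J A C F M D K H G L E B I

Visit J; enqueue A, C → queue [A, C]
Visit A; enqueue F, M → queue [C, F, M]
Visit C; enqueue D, K → queue [F, M, D, K]
Visit F; enqueue H → queue [M, D, K, H]
Visit M; enqueue G, L → queue [D, K, H, G, L]
Visit D; enqueue E → queue [K, H, G, L, E]
Visit K; enqueue B → queue [H, G, L, E, B]
Visit H → queue [G, L, E, B]
Visit G → queue [L, E, B]
Visit L; enqueue I → queue [E, B, I]
Visit E → queue [B, I]
Visit B → queue [I]
Visit I → queue []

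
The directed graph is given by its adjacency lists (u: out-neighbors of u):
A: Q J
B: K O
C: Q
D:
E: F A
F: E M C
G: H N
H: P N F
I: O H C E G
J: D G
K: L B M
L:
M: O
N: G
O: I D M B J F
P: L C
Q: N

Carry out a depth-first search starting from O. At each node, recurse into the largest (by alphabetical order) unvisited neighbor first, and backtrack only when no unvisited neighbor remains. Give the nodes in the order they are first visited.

Visit O
O → M
O → J
J → G
G → N
G → H
H → P
P → L
P → C
C → Q
H → F
F → E
E → A
J → D
O → I
O → B
B → K

O, M, J, G, N, H, P, L, C, Q, F, E, A, D, I, B, K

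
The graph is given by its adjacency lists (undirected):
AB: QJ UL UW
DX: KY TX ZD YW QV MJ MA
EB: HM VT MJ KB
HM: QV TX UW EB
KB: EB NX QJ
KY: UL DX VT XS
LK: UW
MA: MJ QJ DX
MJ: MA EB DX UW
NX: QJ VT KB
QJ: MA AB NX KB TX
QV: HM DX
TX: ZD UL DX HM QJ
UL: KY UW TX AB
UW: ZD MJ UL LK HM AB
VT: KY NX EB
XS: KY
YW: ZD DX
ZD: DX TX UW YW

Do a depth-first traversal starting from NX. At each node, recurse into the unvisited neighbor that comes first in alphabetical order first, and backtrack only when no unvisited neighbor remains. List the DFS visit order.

Visit NX
NX → KB
KB → EB
EB → HM
HM → QV
QV → DX
DX → KY
KY → UL
UL → AB
AB → QJ
QJ → MA
MA → MJ
MJ → UW
UW → LK
UW → ZD
ZD → TX
ZD → YW
KY → VT
KY → XS

NX -> KB -> EB -> HM -> QV -> DX -> KY -> UL -> AB -> QJ -> MA -> MJ -> UW -> LK -> ZD -> TX -> YW -> VT -> XS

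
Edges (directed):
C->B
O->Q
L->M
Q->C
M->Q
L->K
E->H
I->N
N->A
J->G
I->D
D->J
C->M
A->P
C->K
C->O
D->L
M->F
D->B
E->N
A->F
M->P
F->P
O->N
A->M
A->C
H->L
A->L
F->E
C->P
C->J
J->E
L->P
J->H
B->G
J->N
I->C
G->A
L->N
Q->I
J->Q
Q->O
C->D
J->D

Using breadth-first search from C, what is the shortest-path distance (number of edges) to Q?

Level 0: C
Level 1: B, D, J, K, M, O, P
Level 2: E, F, G, H, L, N, Q
Level 3: A, I
Q first appears at level 2.

2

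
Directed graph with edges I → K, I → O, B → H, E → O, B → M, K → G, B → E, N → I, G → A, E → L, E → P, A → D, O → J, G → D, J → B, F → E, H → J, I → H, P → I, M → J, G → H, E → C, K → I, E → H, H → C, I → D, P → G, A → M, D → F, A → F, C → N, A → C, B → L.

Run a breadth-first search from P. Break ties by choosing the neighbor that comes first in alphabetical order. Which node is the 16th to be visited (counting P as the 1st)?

Visit P; enqueue G, I → queue [G, I]
Visit G; enqueue A, D, H → queue [I, A, D, H]
Visit I; enqueue K, O → queue [A, D, H, K, O]
Visit A; enqueue C, F, M → queue [D, H, K, O, C, F, M]
Visit D → queue [H, K, O, C, F, M]
Visit H; enqueue J → queue [K, O, C, F, M, J]
Visit K → queue [O, C, F, M, J]
Visit O → queue [C, F, M, J]
Visit C; enqueue N → queue [F, M, J, N]
Visit F; enqueue E → queue [M, J, N, E]
Visit M → queue [J, N, E]
Visit J; enqueue B → queue [N, E, B]
Visit N → queue [E, B]
Visit E; enqueue L → queue [B, L]
Visit B → queue [L]
Visit L → queue []

Visit order: P, G, I, A, D, H, K, O, C, F, M, J, N, E, B, L

L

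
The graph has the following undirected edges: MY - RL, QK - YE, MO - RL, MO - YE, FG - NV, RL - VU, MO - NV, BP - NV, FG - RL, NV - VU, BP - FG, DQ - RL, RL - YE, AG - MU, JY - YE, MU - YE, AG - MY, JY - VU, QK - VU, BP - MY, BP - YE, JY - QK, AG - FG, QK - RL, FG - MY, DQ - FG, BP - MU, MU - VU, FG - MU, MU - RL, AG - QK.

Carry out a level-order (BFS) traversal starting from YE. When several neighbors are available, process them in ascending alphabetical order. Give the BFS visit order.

Visit YE; enqueue BP, JY, MO, MU, QK, RL → queue [BP, JY, MO, MU, QK, RL]
Visit BP; enqueue FG, MY, NV → queue [JY, MO, MU, QK, RL, FG, MY, NV]
Visit JY; enqueue VU → queue [MO, MU, QK, RL, FG, MY, NV, VU]
Visit MO → queue [MU, QK, RL, FG, MY, NV, VU]
Visit MU; enqueue AG → queue [QK, RL, FG, MY, NV, VU, AG]
Visit QK → queue [RL, FG, MY, NV, VU, AG]
Visit RL; enqueue DQ → queue [FG, MY, NV, VU, AG, DQ]
Visit FG → queue [MY, NV, VU, AG, DQ]
Visit MY → queue [NV, VU, AG, DQ]
Visit NV → queue [VU, AG, DQ]
Visit VU → queue [AG, DQ]
Visit AG → queue [DQ]
Visit DQ → queue []

YE -> BP -> JY -> MO -> MU -> QK -> RL -> FG -> MY -> NV -> VU -> AG -> DQ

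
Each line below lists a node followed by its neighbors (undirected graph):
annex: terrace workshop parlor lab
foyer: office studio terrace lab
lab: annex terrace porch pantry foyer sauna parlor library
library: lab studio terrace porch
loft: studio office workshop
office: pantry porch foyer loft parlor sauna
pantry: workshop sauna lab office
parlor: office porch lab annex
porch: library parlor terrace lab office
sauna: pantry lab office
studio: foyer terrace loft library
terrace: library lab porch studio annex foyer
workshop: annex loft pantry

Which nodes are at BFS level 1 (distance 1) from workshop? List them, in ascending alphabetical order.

annex, loft, pantry

Level 0: workshop
Level 1: annex, loft, pantry
Level 2: lab, office, parlor, sauna, studio, terrace
Level 3: foyer, library, porch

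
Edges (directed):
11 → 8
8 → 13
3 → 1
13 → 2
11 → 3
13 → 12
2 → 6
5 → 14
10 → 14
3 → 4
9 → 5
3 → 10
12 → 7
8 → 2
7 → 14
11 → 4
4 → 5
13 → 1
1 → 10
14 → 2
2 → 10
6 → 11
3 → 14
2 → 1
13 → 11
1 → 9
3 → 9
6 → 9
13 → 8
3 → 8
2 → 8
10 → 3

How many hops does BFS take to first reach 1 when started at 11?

Level 0: 11
Level 1: 3, 4, 8
Level 2: 1, 2, 5, 9, 10, 13, 14
Level 3: 6, 12
Level 4: 7
1 first appears at level 2.

2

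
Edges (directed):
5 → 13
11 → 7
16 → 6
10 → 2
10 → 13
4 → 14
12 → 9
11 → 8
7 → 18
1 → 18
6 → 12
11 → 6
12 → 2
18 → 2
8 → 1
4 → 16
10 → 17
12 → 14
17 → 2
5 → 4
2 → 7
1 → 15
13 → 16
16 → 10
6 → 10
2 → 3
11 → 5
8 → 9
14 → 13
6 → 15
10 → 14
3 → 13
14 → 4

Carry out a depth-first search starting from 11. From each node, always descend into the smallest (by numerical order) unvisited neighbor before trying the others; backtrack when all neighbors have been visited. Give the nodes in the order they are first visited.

11 -> 5 -> 4 -> 14 -> 13 -> 16 -> 6 -> 10 -> 2 -> 3 -> 7 -> 18 -> 17 -> 12 -> 9 -> 15 -> 8 -> 1

Visit 11
11 → 5
5 → 4
4 → 14
14 → 13
13 → 16
16 → 6
6 → 10
10 → 2
2 → 3
2 → 7
7 → 18
10 → 17
6 → 12
12 → 9
6 → 15
11 → 8
8 → 1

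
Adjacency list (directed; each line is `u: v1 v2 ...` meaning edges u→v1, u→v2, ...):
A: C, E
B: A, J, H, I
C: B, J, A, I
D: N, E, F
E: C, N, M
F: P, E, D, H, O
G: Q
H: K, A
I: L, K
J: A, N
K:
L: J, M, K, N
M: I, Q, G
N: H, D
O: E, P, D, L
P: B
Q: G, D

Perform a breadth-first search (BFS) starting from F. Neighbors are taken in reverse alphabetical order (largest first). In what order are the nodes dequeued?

Visit F; enqueue P, O, H, E, D → queue [P, O, H, E, D]
Visit P; enqueue B → queue [O, H, E, D, B]
Visit O; enqueue L → queue [H, E, D, B, L]
Visit H; enqueue K, A → queue [E, D, B, L, K, A]
Visit E; enqueue N, M, C → queue [D, B, L, K, A, N, M, C]
Visit D → queue [B, L, K, A, N, M, C]
Visit B; enqueue J, I → queue [L, K, A, N, M, C, J, I]
Visit L → queue [K, A, N, M, C, J, I]
Visit K → queue [A, N, M, C, J, I]
Visit A → queue [N, M, C, J, I]
Visit N → queue [M, C, J, I]
Visit M; enqueue Q, G → queue [C, J, I, Q, G]
Visit C → queue [J, I, Q, G]
Visit J → queue [I, Q, G]
Visit I → queue [Q, G]
Visit Q → queue [G]
Visit G → queue []

F → P → O → H → E → D → B → L → K → A → N → M → C → J → I → Q → G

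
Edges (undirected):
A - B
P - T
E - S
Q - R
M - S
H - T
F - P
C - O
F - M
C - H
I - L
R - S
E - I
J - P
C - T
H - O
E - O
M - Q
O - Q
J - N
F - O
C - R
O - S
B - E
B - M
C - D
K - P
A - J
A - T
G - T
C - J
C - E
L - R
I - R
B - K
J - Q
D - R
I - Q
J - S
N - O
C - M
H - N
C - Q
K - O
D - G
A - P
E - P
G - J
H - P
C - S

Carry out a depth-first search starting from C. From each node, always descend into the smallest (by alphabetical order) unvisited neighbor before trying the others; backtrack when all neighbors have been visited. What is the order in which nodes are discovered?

C -> D -> G -> J -> A -> B -> E -> I -> L -> R -> Q -> M -> F -> O -> H -> N -> P -> K -> T -> S

Visit C
C → D
D → G
G → J
J → A
A → B
B → E
E → I
I → L
L → R
R → Q
Q → M
M → F
F → O
O → H
H → N
H → P
P → K
P → T
O → S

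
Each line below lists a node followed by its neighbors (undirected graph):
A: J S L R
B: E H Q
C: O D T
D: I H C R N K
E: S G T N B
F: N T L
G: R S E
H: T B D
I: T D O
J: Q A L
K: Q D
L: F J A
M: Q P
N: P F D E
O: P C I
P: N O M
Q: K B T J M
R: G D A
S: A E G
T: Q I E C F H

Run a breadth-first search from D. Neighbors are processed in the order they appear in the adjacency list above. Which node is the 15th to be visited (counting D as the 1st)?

Visit D; enqueue I, H, C, R, N, K → queue [I, H, C, R, N, K]
Visit I; enqueue T, O → queue [H, C, R, N, K, T, O]
Visit H; enqueue B → queue [C, R, N, K, T, O, B]
Visit C → queue [R, N, K, T, O, B]
Visit R; enqueue G, A → queue [N, K, T, O, B, G, A]
Visit N; enqueue P, F, E → queue [K, T, O, B, G, A, P, F, E]
Visit K; enqueue Q → queue [T, O, B, G, A, P, F, E, Q]
Visit T → queue [O, B, G, A, P, F, E, Q]
Visit O → queue [B, G, A, P, F, E, Q]
Visit B → queue [G, A, P, F, E, Q]
Visit G; enqueue S → queue [A, P, F, E, Q, S]
Visit A; enqueue J, L → queue [P, F, E, Q, S, J, L]
Visit P; enqueue M → queue [F, E, Q, S, J, L, M]
Visit F → queue [E, Q, S, J, L, M]
Visit E → queue [Q, S, J, L, M]
Visit Q → queue [S, J, L, M]
Visit S → queue [J, L, M]
Visit J → queue [L, M]
Visit L → queue [M]
Visit M → queue []

Visit order: D, I, H, C, R, N, K, T, O, B, G, A, P, F, E, Q, S, J, L, M

E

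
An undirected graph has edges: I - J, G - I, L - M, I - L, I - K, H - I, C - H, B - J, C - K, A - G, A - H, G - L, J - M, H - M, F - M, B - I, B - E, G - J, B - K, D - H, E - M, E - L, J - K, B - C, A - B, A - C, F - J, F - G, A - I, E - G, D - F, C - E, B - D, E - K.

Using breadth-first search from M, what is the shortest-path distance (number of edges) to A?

2

Level 0: M
Level 1: E, F, H, J, L
Level 2: A, B, C, D, G, I, K
A first appears at level 2.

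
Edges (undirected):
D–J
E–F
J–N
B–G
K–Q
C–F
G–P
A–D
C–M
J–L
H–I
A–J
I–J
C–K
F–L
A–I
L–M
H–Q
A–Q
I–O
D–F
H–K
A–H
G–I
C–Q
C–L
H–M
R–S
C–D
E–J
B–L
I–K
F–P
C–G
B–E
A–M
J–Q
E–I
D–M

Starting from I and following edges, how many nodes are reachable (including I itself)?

17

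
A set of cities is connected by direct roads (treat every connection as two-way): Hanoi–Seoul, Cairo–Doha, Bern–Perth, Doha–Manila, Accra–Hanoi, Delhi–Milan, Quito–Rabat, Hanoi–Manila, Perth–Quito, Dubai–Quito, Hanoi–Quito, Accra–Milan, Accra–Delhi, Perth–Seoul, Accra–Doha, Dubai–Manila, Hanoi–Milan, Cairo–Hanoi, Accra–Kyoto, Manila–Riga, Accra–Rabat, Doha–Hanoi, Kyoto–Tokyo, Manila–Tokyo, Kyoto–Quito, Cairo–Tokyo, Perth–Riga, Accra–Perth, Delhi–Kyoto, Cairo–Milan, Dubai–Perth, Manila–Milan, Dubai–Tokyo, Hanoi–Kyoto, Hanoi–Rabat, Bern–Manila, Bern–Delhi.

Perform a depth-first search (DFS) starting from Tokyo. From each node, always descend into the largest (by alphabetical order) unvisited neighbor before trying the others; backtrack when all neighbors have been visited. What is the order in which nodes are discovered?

Visit Tokyo
Tokyo → Manila
Manila → Riga
Riga → Perth
Perth → Seoul
Seoul → Hanoi
Hanoi → Rabat
Rabat → Quito
Quito → Kyoto
Kyoto → Delhi
Delhi → Milan
Milan → Cairo
Cairo → Doha
Doha → Accra
Delhi → Bern
Quito → Dubai

Tokyo, Manila, Riga, Perth, Seoul, Hanoi, Rabat, Quito, Kyoto, Delhi, Milan, Cairo, Doha, Accra, Bern, Dubai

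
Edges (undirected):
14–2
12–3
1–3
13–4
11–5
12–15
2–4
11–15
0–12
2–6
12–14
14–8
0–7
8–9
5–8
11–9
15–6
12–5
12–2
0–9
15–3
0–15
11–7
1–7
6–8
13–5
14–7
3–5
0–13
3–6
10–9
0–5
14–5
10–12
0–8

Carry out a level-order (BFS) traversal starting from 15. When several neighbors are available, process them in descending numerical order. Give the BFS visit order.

15, 12, 11, 6, 3, 0, 14, 10, 5, 2, 9, 7, 8, 1, 13, 4

Visit 15; enqueue 12, 11, 6, 3, 0 → queue [12, 11, 6, 3, 0]
Visit 12; enqueue 14, 10, 5, 2 → queue [11, 6, 3, 0, 14, 10, 5, 2]
Visit 11; enqueue 9, 7 → queue [6, 3, 0, 14, 10, 5, 2, 9, 7]
Visit 6; enqueue 8 → queue [3, 0, 14, 10, 5, 2, 9, 7, 8]
Visit 3; enqueue 1 → queue [0, 14, 10, 5, 2, 9, 7, 8, 1]
Visit 0; enqueue 13 → queue [14, 10, 5, 2, 9, 7, 8, 1, 13]
Visit 14 → queue [10, 5, 2, 9, 7, 8, 1, 13]
Visit 10 → queue [5, 2, 9, 7, 8, 1, 13]
Visit 5 → queue [2, 9, 7, 8, 1, 13]
Visit 2; enqueue 4 → queue [9, 7, 8, 1, 13, 4]
Visit 9 → queue [7, 8, 1, 13, 4]
Visit 7 → queue [8, 1, 13, 4]
Visit 8 → queue [1, 13, 4]
Visit 1 → queue [13, 4]
Visit 13 → queue [4]
Visit 4 → queue []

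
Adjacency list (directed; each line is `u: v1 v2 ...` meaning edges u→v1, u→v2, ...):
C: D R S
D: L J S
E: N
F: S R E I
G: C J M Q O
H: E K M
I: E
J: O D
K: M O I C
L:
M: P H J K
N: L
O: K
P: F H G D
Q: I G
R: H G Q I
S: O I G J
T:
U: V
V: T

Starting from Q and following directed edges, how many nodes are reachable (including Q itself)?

BFS from Q visits: Q, I, G, E, O, M, J, C, N, K, P, H, D, S, R, L, F
Reachable nodes: 17 of 20 total.

17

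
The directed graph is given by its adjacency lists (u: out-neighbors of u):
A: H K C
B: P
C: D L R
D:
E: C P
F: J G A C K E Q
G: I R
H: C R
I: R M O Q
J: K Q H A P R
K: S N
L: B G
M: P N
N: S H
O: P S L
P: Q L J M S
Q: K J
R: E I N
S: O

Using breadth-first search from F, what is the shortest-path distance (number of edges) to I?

Level 0: F
Level 1: A, C, E, G, J, K, Q
Level 2: D, H, I, L, N, P, R, S
Level 3: B, M, O
I first appears at level 2.

2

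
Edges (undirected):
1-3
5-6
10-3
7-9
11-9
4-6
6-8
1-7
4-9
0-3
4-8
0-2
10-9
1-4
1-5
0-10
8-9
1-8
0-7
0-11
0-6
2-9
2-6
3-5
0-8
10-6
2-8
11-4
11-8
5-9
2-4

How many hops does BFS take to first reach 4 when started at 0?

Level 0: 0
Level 1: 2, 3, 6, 7, 8, 10, 11
Level 2: 1, 4, 5, 9
4 first appears at level 2.

2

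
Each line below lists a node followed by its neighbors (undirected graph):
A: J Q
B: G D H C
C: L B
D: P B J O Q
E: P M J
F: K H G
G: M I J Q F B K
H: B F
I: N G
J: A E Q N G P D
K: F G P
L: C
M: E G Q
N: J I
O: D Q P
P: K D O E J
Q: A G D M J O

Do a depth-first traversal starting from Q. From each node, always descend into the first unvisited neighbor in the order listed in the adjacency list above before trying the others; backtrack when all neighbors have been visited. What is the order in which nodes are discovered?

Visit Q
Q → A
A → J
J → E
E → P
P → K
K → F
F → H
H → B
B → G
G → M
G → I
I → N
B → D
D → O
B → C
C → L

Q, A, J, E, P, K, F, H, B, G, M, I, N, D, O, C, L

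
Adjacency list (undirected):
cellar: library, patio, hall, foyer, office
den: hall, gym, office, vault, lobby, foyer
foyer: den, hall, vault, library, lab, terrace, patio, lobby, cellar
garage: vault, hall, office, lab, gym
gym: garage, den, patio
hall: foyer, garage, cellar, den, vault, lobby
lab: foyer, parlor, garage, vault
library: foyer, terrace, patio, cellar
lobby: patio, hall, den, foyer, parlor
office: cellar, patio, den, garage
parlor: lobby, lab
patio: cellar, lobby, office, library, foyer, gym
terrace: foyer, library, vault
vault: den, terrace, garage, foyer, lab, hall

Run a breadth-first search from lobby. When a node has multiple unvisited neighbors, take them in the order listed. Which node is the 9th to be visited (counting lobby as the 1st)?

Visit lobby; enqueue patio, hall, den, foyer, parlor → queue [patio, hall, den, foyer, parlor]
Visit patio; enqueue cellar, office, library, gym → queue [hall, den, foyer, parlor, cellar, office, library, gym]
Visit hall; enqueue garage, vault → queue [den, foyer, parlor, cellar, office, library, gym, garage, vault]
Visit den → queue [foyer, parlor, cellar, office, library, gym, garage, vault]
Visit foyer; enqueue lab, terrace → queue [parlor, cellar, office, library, gym, garage, vault, lab, terrace]
Visit parlor → queue [cellar, office, library, gym, garage, vault, lab, terrace]
Visit cellar → queue [office, library, gym, garage, vault, lab, terrace]
Visit office → queue [library, gym, garage, vault, lab, terrace]
Visit library → queue [gym, garage, vault, lab, terrace]
Visit gym → queue [garage, vault, lab, terrace]
Visit garage → queue [vault, lab, terrace]
Visit vault → queue [lab, terrace]
Visit lab → queue [terrace]
Visit terrace → queue []

Visit order: lobby, patio, hall, den, foyer, parlor, cellar, office, library, gym, garage, vault, lab, terrace

library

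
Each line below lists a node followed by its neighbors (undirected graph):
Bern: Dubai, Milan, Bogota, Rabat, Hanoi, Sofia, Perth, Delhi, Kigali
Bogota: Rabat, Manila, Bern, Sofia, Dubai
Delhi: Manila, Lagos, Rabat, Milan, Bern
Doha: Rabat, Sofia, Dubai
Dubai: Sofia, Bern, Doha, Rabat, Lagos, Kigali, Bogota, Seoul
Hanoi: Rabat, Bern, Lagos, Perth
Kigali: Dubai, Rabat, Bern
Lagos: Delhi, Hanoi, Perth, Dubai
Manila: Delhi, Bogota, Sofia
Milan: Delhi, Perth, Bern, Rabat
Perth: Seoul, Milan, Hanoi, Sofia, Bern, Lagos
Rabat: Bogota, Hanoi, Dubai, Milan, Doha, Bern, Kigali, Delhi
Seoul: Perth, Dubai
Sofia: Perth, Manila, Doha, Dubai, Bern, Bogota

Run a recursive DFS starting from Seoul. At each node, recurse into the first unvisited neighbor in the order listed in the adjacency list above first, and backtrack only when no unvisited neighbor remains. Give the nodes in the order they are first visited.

Visit Seoul
Seoul → Perth
Perth → Milan
Milan → Delhi
Delhi → Manila
Manila → Bogota
Bogota → Rabat
Rabat → Hanoi
Hanoi → Bern
Bern → Dubai
Dubai → Sofia
Sofia → Doha
Dubai → Lagos
Dubai → Kigali

Seoul Perth Milan Delhi Manila Bogota Rabat Hanoi Bern Dubai Sofia Doha Lagos Kigali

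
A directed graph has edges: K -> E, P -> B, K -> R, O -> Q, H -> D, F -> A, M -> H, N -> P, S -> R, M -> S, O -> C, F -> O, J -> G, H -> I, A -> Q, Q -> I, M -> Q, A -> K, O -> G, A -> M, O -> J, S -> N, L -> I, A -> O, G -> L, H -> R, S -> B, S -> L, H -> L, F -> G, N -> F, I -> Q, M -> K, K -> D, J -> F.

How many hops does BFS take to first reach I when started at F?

Level 0: F
Level 1: A, G, O
Level 2: C, J, K, L, M, Q
Level 3: D, E, H, I, R, S
Level 4: B, N
Level 5: P
I first appears at level 3.

3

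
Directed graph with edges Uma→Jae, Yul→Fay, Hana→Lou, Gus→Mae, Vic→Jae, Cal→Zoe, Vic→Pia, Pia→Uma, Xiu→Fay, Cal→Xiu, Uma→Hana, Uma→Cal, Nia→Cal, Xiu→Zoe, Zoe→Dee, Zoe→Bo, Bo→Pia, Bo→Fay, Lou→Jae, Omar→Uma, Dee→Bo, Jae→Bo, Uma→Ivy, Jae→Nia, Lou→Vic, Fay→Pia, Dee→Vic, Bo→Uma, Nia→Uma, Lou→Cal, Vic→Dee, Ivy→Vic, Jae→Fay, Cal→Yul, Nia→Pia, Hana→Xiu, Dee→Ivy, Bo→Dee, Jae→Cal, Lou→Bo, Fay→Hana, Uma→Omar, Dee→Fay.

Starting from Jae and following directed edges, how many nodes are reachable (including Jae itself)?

16

BFS from Jae visits: Jae, Bo, Cal, Fay, Nia, Dee, Pia, Uma, Xiu, Yul, Zoe, Hana, Ivy, Vic, Omar, Lou
Reachable nodes: 16 of 18 total.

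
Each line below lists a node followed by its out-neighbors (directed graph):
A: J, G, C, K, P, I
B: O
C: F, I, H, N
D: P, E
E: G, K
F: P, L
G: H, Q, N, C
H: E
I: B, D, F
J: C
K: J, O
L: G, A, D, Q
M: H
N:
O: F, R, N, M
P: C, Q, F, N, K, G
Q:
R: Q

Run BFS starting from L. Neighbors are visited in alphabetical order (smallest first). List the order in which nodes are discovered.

Visit L; enqueue A, D, G, Q → queue [A, D, G, Q]
Visit A; enqueue C, I, J, K, P → queue [D, G, Q, C, I, J, K, P]
Visit D; enqueue E → queue [G, Q, C, I, J, K, P, E]
Visit G; enqueue H, N → queue [Q, C, I, J, K, P, E, H, N]
Visit Q → queue [C, I, J, K, P, E, H, N]
Visit C; enqueue F → queue [I, J, K, P, E, H, N, F]
Visit I; enqueue B → queue [J, K, P, E, H, N, F, B]
Visit J → queue [K, P, E, H, N, F, B]
Visit K; enqueue O → queue [P, E, H, N, F, B, O]
Visit P → queue [E, H, N, F, B, O]
Visit E → queue [H, N, F, B, O]
Visit H → queue [N, F, B, O]
Visit N → queue [F, B, O]
Visit F → queue [B, O]
Visit B → queue [O]
Visit O; enqueue M, R → queue [M, R]
Visit M → queue [R]
Visit R → queue []

L, A, D, G, Q, C, I, J, K, P, E, H, N, F, B, O, M, R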